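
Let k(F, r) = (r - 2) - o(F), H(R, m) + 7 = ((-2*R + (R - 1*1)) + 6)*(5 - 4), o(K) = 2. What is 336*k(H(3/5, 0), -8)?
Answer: -4032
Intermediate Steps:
H(R, m) = -2 - R (H(R, m) = -7 + ((-2*R + (R - 1*1)) + 6)*(5 - 4) = -7 + ((-2*R + (R - 1)) + 6)*1 = -7 + ((-2*R + (-1 + R)) + 6)*1 = -7 + ((-1 - R) + 6)*1 = -7 + (5 - R)*1 = -7 + (5 - R) = -2 - R)
k(F, r) = -4 + r (k(F, r) = (r - 2) - 1*2 = (-2 + r) - 2 = -4 + r)
336*k(H(3/5, 0), -8) = 336*(-4 - 8) = 336*(-12) = -4032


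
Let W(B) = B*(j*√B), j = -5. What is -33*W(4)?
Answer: 1320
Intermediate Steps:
W(B) = -5*B^(3/2) (W(B) = B*(-5*√B) = -5*B^(3/2))
-33*W(4) = -(-165)*4^(3/2) = -(-165)*8 = -33*(-40) = 1320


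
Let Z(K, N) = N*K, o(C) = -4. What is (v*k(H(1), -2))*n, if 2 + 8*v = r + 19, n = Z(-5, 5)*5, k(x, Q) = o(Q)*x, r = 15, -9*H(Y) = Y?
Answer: -2000/9 ≈ -222.22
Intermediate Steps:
H(Y) = -Y/9
k(x, Q) = -4*x
Z(K, N) = K*N
n = -125 (n = -5*5*5 = -25*5 = -125)
v = 4 (v = -1/4 + (15 + 19)/8 = -1/4 + (1/8)*34 = -1/4 + 17/4 = 4)
(v*k(H(1), -2))*n = (4*(-(-4)/9))*(-125) = (4*(-4*(-1/9)))*(-125) = (4*(4/9))*(-125) = (16/9)*(-125) = -2000/9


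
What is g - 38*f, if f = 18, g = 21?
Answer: -663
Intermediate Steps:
g - 38*f = 21 - 38*18 = 21 - 684 = -663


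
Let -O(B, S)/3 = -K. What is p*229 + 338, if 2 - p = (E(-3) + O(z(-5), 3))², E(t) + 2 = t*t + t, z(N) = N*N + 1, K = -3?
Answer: -4929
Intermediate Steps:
z(N) = 1 + N² (z(N) = N² + 1 = 1 + N²)
O(B, S) = -9 (O(B, S) = -(-3)*(-3) = -3*3 = -9)
E(t) = -2 + t + t² (E(t) = -2 + (t*t + t) = -2 + (t² + t) = -2 + (t + t²) = -2 + t + t²)
p = -23 (p = 2 - ((-2 - 3 + (-3)²) - 9)² = 2 - ((-2 - 3 + 9) - 9)² = 2 - (4 - 9)² = 2 - 1*(-5)² = 2 - 1*25 = 2 - 25 = -23)
p*229 + 338 = -23*229 + 338 = -5267 + 338 = -4929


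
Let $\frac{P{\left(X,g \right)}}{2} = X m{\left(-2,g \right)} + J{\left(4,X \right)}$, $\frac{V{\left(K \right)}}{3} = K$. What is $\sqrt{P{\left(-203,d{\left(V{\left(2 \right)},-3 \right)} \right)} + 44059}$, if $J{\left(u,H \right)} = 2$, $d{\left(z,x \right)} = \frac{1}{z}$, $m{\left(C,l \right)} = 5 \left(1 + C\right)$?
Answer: $\sqrt{46093} \approx 214.69$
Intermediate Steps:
$V{\left(K \right)} = 3 K$
$m{\left(C,l \right)} = 5 + 5 C$
$P{\left(X,g \right)} = 4 - 10 X$ ($P{\left(X,g \right)} = 2 \left(X \left(5 + 5 \left(-2\right)\right) + 2\right) = 2 \left(X \left(5 - 10\right) + 2\right) = 2 \left(X \left(-5\right) + 2\right) = 2 \left(- 5 X + 2\right) = 2 \left(2 - 5 X\right) = 4 - 10 X$)
$\sqrt{P{\left(-203,d{\left(V{\left(2 \right)},-3 \right)} \right)} + 44059} = \sqrt{\left(4 - -2030\right) + 44059} = \sqrt{\left(4 + 2030\right) + 44059} = \sqrt{2034 + 44059} = \sqrt{46093}$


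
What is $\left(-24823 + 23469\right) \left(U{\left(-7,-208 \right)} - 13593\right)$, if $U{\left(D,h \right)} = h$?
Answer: $18686554$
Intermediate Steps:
$\left(-24823 + 23469\right) \left(U{\left(-7,-208 \right)} - 13593\right) = \left(-24823 + 23469\right) \left(-208 - 13593\right) = \left(-1354\right) \left(-13801\right) = 18686554$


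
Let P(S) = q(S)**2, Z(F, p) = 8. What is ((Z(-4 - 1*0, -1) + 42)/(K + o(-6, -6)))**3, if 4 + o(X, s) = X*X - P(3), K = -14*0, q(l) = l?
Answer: 125000/12167 ≈ 10.274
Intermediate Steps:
K = 0
P(S) = S**2
o(X, s) = -13 + X**2 (o(X, s) = -4 + (X*X - 1*3**2) = -4 + (X**2 - 1*9) = -4 + (X**2 - 9) = -4 + (-9 + X**2) = -13 + X**2)
((Z(-4 - 1*0, -1) + 42)/(K + o(-6, -6)))**3 = ((8 + 42)/(0 + (-13 + (-6)**2)))**3 = (50/(0 + (-13 + 36)))**3 = (50/(0 + 23))**3 = (50/23)**3 = 125000/12167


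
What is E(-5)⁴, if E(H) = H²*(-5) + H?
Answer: 285610000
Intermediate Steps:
E(H) = H - 5*H² (E(H) = -5*H² + H = H - 5*H²)
E(-5)⁴ = (-5*(1 - 5*(-5)))⁴ = (-5*(1 + 25))⁴ = (-5*26)⁴ = (-130)⁴ = 285610000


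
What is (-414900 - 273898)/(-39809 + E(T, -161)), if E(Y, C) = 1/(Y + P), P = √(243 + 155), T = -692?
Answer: 13119710244409428/758252149533803 - 688798*√398/758252149533803 ≈ 17.303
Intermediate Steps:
P = √398 ≈ 19.950
E(Y, C) = 1/(Y + √398)
(-414900 - 273898)/(-39809 + E(T, -161)) = (-414900 - 273898)/(-39809 + 1/(-692 + √398)) = -688798/(-39809 + 1/(-692 + √398))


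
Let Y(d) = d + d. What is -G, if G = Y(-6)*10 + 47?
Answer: 73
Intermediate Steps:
Y(d) = 2*d
G = -73 (G = (2*(-6))*10 + 47 = -12*10 + 47 = -120 + 47 = -73)
-G = -1*(-73) = 73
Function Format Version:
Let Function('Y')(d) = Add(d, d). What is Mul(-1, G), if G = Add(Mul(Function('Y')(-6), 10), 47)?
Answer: 73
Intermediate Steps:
Function('Y')(d) = Mul(2, d)
G = -73 (G = Add(Mul(Mul(2, -6), 10), 47) = Add(Mul(-12, 10), 47) = Add(-120, 47) = -73)
Mul(-1, G) = Mul(-1, -73) = 73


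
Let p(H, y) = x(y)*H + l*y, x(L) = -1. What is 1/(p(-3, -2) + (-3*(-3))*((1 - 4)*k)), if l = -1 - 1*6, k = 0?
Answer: 1/17 ≈ 0.058824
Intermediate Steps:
l = -7 (l = -1 - 6 = -7)
p(H, y) = -H - 7*y
1/(p(-3, -2) + (-3*(-3))*((1 - 4)*k)) = 1/((-1*(-3) - 7*(-2)) + (-3*(-3))*((1 - 4)*0)) = 1/((3 + 14) + 9*(-3*0)) = 1/(17 + 9*0) = 1/(17 + 0) = 1/17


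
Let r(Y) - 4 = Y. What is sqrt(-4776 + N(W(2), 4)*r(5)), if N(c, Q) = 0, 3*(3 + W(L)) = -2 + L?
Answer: 2*I*sqrt(1194) ≈ 69.109*I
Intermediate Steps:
r(Y) = 4 + Y
W(L) = -11/3 + L/3 (W(L) = -3 + (-2 + L)/3 = -3 + (-2/3 + L/3) = -11/3 + L/3)
sqrt(-4776 + N(W(2), 4)*r(5)) = sqrt(-4776 + 0*(4 + 5)) = sqrt(-4776 + 0*9) = sqrt(-4776 + 0) = sqrt(-4776) = 2*I*sqrt(1194)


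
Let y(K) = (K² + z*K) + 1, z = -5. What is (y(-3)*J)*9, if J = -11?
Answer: -2475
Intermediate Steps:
y(K) = 1 + K² - 5*K (y(K) = (K² - 5*K) + 1 = 1 + K² - 5*K)
(y(-3)*J)*9 = ((1 + (-3)² - 5*(-3))*(-11))*9 = ((1 + 9 + 15)*(-11))*9 = (25*(-11))*9 = -275*9 = -2475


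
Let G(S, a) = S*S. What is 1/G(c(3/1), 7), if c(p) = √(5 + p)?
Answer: ⅛ ≈ 0.12500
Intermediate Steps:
G(S, a) = S²
1/G(c(3/1), 7) = 1/((√(5 + 3/1))²) = 1/((√(5 + 3*1))²) = 1/((√(5 + 3))²) = 1/((√8)²) = 1/((2*√2)²) = 1/8 = ⅛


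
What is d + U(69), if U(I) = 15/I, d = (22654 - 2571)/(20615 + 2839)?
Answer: 579179/539442 ≈ 1.0737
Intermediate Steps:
d = 20083/23454 ≈ 0.85627
d + U(69) = 20083/23454 + 15/69 = 20083/23454 + 15*(1/69) = 20083/23454 + 5/23 = 579179/539442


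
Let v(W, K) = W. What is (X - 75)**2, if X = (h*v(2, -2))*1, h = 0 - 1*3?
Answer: 6561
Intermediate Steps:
h = -3 (h = 0 - 3 = -3)
X = -6 (X = -3*2*1 = -6*1 = -6)
(X - 75)**2 = (-6 - 75)**2 = (-81)**2 = 6561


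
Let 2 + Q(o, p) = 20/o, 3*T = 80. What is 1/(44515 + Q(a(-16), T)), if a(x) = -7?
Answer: 7/311571 ≈ 2.2467e-5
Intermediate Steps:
T = 80/3 (T = (1/3)*80 = 80/3 ≈ 26.667)
Q(o, p) = -2 + 20/o
1/(44515 + Q(a(-16), T)) = 1/(44515 + (-2 + 20/(-7))) = 1/(44515 + (-2 + 20*(-1/7))) = 1/(44515 + (-2 - 20/7)) = 1/(44515 - 34/7) = 1/(311571/7) = 7/311571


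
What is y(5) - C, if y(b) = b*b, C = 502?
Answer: -477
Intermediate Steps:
y(b) = b²
y(5) - C = 5² - 1*502 = 25 - 502 = -477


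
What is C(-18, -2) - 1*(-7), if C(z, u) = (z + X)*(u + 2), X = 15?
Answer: 7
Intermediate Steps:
C(z, u) = (2 + u)*(15 + z) (C(z, u) = (z + 15)*(u + 2) = (15 + z)*(2 + u) = (2 + u)*(15 + z))
C(-18, -2) - 1*(-7) = (30 + 2*(-18) + 15*(-2) - 2*(-18)) - 1*(-7) = (30 - 36 - 30 + 36) + 7 = 0 + 7 = 7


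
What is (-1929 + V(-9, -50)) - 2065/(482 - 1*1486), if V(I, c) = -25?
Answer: -1959751/1004 ≈ -1951.9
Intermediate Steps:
(-1929 + V(-9, -50)) - 2065/(482 - 1*1486) = (-1929 - 25) - 2065/(482 - 1*1486) = -1954 - 2065/(482 - 1486) = -1954 - 2065/(-1004) = -1954 - 2065*(-1/1004) = -1954 + 2065/1004 = -1959751/1004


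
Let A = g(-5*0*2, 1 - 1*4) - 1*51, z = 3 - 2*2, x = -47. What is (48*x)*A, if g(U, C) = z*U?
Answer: 115056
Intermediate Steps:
z = -1 (z = 3 - 4 = -1)
g(U, C) = -U
A = -51 (A = -(-5*0)*2 - 1*51 = -0*2 - 51 = -1*0 - 51 = 0 - 51 = -51)
(48*x)*A = (48*(-47))*(-51) = -2256*(-51) = 115056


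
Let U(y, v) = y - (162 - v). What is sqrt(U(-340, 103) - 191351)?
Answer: 5*I*sqrt(7670) ≈ 437.89*I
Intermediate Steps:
U(y, v) = -162 + v + y (U(y, v) = y + (-162 + v) = -162 + v + y)
sqrt(U(-340, 103) - 191351) = sqrt((-162 + 103 - 340) - 191351) = sqrt(-399 - 191351) = sqrt(-191750) = 5*I*sqrt(7670)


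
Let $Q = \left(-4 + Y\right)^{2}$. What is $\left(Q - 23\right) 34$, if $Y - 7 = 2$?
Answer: $68$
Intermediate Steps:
$Y = 9$ ($Y = 7 + 2 = 9$)
$Q = 25$ ($Q = \left(-4 + 9\right)^{2} = 5^{2} = 25$)
$\left(Q - 23\right) 34 = \left(25 - 23\right) 34 = 2 \cdot 34 = 68$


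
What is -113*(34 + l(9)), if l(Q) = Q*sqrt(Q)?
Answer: -6893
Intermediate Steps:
l(Q) = Q**(3/2)
-113*(34 + l(9)) = -113*(34 + 9**(3/2)) = -113*(34 + 27) = -113*61 = -6893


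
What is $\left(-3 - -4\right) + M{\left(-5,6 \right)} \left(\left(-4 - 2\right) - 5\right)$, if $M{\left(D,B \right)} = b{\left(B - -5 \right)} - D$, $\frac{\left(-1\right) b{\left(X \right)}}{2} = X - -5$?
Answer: $298$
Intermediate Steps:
$b{\left(X \right)} = -10 - 2 X$ ($b{\left(X \right)} = - 2 \left(X - -5\right) = - 2 \left(X + 5\right) = - 2 \left(5 + X\right) = -10 - 2 X$)
$M{\left(D,B \right)} = -20 - D - 2 B$ ($M{\left(D,B \right)} = \left(-10 - 2 \left(B - -5\right)\right) - D = \left(-10 - 2 \left(B + 5\right)\right) - D = \left(-10 - 2 \left(5 + B\right)\right) - D = \left(-10 - \left(10 + 2 B\right)\right) - D = \left(-20 - 2 B\right) - D = -20 - D - 2 B$)
$\left(-3 - -4\right) + M{\left(-5,6 \right)} \left(\left(-4 - 2\right) - 5\right) = \left(-3 - -4\right) + \left(-20 - -5 - 12\right) \left(\left(-4 - 2\right) - 5\right) = \left(-3 + 4\right) + \left(-20 + 5 - 12\right) \left(-6 - 5\right) = 1 - -297 = 1 + 297 = 298$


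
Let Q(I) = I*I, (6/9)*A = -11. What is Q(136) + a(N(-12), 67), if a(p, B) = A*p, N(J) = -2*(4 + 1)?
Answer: 18661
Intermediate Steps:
A = -33/2 (A = (3/2)*(-11) = -33/2 ≈ -16.500)
N(J) = -10 (N(J) = -2*5 = -10)
Q(I) = I**2
a(p, B) = -33*p/2
Q(136) + a(N(-12), 67) = 136**2 - 33/2*(-10) = 18496 + 165 = 18661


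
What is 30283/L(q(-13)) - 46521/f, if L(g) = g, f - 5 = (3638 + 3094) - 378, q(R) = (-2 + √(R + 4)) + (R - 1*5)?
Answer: -3870419029/2600831 - 90849*I/409 ≈ -1488.1 - 222.12*I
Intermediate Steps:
q(R) = -7 + R + √(4 + R) (q(R) = (-2 + √(4 + R)) + (R - 5) = (-2 + √(4 + R)) + (-5 + R) = -7 + R + √(4 + R))
f = 6359 (f = 5 + ((3638 + 3094) - 378) = 5 + (6732 - 378) = 5 + 6354 = 6359)
30283/L(q(-13)) - 46521/f = 30283/(-7 - 13 + √(4 - 13)) - 46521/6359 = 30283/(-7 - 13 + √(-9)) - 46521*1/6359 = 30283/(-7 - 13 + 3*I) - 46521/6359 = 30283/(-20 + 3*I) - 46521/6359 = 30283*((-20 - 3*I)/409) - 46521/6359 = 30283*(-20 - 3*I)/409 - 46521/6359 = -46521/6359 + 30283*(-20 - 3*I)/409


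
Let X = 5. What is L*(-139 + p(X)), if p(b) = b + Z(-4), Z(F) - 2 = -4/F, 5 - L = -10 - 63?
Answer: -10218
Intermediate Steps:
L = 78 (L = 5 - (-10 - 63) = 5 - 1*(-73) = 5 + 73 = 78)
Z(F) = 2 - 4/F
p(b) = 3 + b (p(b) = b + (2 - 4/(-4)) = b + (2 - 4*(-¼)) = b + (2 + 1) = b + 3 = 3 + b)
L*(-139 + p(X)) = 78*(-139 + (3 + 5)) = 78*(-139 + 8) = 78*(-131) = -10218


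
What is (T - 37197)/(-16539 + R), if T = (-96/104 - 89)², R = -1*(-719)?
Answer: 1229933/668395 ≈ 1.8401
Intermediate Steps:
R = 719
T = 1366561/169 (T = (-96*1/104 - 89)² = (-12/13 - 89)² = (-1169/13)² = 1366561/169 ≈ 8086.2)
(T - 37197)/(-16539 + R) = (1366561/169 - 37197)/(-16539 + 719) = -4919732/169/(-15820) = -4919732/169*(-1/15820) = 1229933/668395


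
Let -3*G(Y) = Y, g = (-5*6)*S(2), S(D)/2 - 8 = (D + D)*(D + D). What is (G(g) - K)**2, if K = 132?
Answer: 121104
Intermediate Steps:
S(D) = 16 + 8*D**2 (S(D) = 16 + 2*((D + D)*(D + D)) = 16 + 2*((2*D)*(2*D)) = 16 + 2*(4*D**2) = 16 + 8*D**2)
g = -1440 (g = (-5*6)*(16 + 8*2**2) = -30*(16 + 8*4) = -30*(16 + 32) = -30*48 = -1440)
G(Y) = -Y/3
(G(g) - K)**2 = (-1/3*(-1440) - 1*132)**2 = (480 - 132)**2 = 348**2 = 121104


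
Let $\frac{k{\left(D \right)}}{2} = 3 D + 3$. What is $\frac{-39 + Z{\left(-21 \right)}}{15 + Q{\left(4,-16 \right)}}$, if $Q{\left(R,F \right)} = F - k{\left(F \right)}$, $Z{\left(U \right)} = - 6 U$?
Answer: $\frac{87}{89} \approx 0.97753$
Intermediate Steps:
$k{\left(D \right)} = 6 + 6 D$ ($k{\left(D \right)} = 2 \left(3 D + 3\right) = 2 \left(3 + 3 D\right) = 6 + 6 D$)
$Q{\left(R,F \right)} = -6 - 5 F$ ($Q{\left(R,F \right)} = F - \left(6 + 6 F\right) = -6 - 5 F$)
$\frac{-39 + Z{\left(-21 \right)}}{15 + Q{\left(4,-16 \right)}} = \frac{-39 - -126}{15 - -74} = \frac{-39 + 126}{15 + \left(-6 + 80\right)} = \frac{87}{15 + 74} = \frac{87}{89}$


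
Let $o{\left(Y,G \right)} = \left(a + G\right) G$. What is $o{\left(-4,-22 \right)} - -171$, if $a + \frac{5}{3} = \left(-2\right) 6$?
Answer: $\frac{2867}{3} \approx 955.67$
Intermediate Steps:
$a = - \frac{41}{3}$ ($a = - \frac{5}{3} - 12 = - \frac{41}{3} \approx -13.667$)
$o{\left(Y,G \right)} = G \left(- \frac{41}{3} + G\right)$ ($o{\left(Y,G \right)} = \left(- \frac{41}{3} + G\right) G = G \left(- \frac{41}{3} + G\right)$)
$o{\left(-4,-22 \right)} - -171 = \frac{1}{3} \left(-22\right) \left(-41 + 3 \left(-22\right)\right) - -171 = \frac{1}{3} \left(-22\right) \left(-41 - 66\right) + 171 = \frac{1}{3} \left(-22\right) \left(-107\right) + 171 = \frac{2354}{3} + 171 = \frac{2867}{3}$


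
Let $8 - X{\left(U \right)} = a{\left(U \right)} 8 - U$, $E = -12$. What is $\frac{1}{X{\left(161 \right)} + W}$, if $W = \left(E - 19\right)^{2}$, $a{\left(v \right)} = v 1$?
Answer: $- \frac{1}{158} \approx -0.0063291$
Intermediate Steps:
$a{\left(v \right)} = v$
$X{\left(U \right)} = 8 - 7 U$ ($X{\left(U \right)} = 8 - \left(U 8 - U\right) = 8 - \left(8 U - U\right) = 8 - 7 U$)
$W = 961$ ($W = \left(-12 - 19\right)^{2} = \left(-31\right)^{2} = 961$)
$\frac{1}{X{\left(161 \right)} + W} = \frac{1}{\left(8 - 1127\right) + 961} = \frac{1}{-1119 + 961} = \frac{1}{-158} = - \frac{1}{158}$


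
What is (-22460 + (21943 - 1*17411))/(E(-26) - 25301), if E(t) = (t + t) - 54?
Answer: 664/941 ≈ 0.70563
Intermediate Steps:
E(t) = -54 + 2*t (E(t) = 2*t - 54 = -54 + 2*t)
(-22460 + (21943 - 1*17411))/(E(-26) - 25301) = (-22460 + (21943 - 1*17411))/((-54 + 2*(-26)) - 25301) = (-22460 + (21943 - 17411))/((-54 - 52) - 25301) = (-22460 + 4532)/(-106 - 25301) = -17928/(-25407) = -17928*(-1/25407) = 664/941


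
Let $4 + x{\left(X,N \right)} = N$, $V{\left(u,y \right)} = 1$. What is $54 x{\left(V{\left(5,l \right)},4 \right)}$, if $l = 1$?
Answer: $0$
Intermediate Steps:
$x{\left(X,N \right)} = -4 + N$
$54 x{\left(V{\left(5,l \right)},4 \right)} = 54 \left(-4 + 4\right) = 54 \cdot 0 = 0$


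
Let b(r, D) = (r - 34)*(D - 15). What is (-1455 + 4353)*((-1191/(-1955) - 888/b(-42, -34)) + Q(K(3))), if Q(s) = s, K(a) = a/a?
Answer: 44908488/11305 ≈ 3972.4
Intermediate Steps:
K(a) = 1
b(r, D) = (-34 + r)*(-15 + D)
(-1455 + 4353)*((-1191/(-1955) - 888/b(-42, -34)) + Q(K(3))) = (-1455 + 4353)*((-1191/(-1955) - 888/(510 - 34*(-34) - 15*(-42) - 34*(-42))) + 1) = 2898*((-1191*(-1/1955) - 888/(510 + 1156 + 630 + 1428)) + 1) = 2898*((1191/1955 - 888/3724) + 1) = 2898*((1191/1955 - 888*1/3724) + 1) = 2898*((1191/1955 - 222/931) + 1) = 2898*(674811/1820105 + 1) = 2898*(2494916/1820105) = 44908488/11305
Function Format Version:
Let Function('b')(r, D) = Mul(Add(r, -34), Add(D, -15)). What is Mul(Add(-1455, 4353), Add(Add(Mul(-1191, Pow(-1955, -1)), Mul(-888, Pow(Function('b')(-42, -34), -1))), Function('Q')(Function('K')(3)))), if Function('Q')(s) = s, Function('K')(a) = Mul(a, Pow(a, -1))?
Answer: Rational(44908488, 11305) ≈ 3972.4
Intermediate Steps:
Function('K')(a) = 1
Function('b')(r, D) = Mul(Add(-34, r), Add(-15, D))
Mul(Add(-1455, 4353), Add(Add(Mul(-1191, Pow(-1955, -1)), Mul(-888, Pow(Function('b')(-42, -34), -1))), Function('Q')(Function('K')(3)))) = Mul(Add(-1455, 4353), Add(Add(Mul(-1191, Pow(-1955, -1)), Mul(-888, Pow(Add(510, Mul(-34, -34), Mul(-15, -42), Mul(-34, -42)), -1))), 1)) = Mul(2898, Add(Add(Mul(-1191, Rational(-1, 1955)), Mul(-888, Pow(Add(510, 1156, 630, 1428), -1))), 1)) = Mul(2898, Add(Add(Rational(1191, 1955), Mul(-888, Pow(3724, -1))), 1)) = Mul(2898, Add(Add(Rational(1191, 1955), Mul(-888, Rational(1, 3724))), 1)) = Mul(2898, Add(Add(Rational(1191, 1955), Rational(-222, 931)), 1)) = Mul(2898, Add(Rational(674811, 1820105), 1)) = Mul(2898, Rational(2494916, 1820105)) = Rational(44908488, 11305)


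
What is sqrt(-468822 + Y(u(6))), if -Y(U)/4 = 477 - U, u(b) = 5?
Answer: I*sqrt(470710) ≈ 686.08*I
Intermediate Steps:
Y(U) = -1908 + 4*U (Y(U) = -4*(477 - U) = -1908 + 4*U)
sqrt(-468822 + Y(u(6))) = sqrt(-468822 + (-1908 + 4*5)) = sqrt(-468822 + (-1908 + 20)) = sqrt(-468822 - 1888) = sqrt(-470710) = I*sqrt(470710)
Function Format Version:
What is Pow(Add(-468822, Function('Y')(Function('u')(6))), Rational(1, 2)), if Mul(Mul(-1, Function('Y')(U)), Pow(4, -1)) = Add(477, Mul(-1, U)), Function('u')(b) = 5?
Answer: Mul(I, Pow(470710, Rational(1, 2))) ≈ Mul(686.08, I)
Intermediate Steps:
Function('Y')(U) = Add(-1908, Mul(4, U)) (Function('Y')(U) = Mul(-4, Add(477, Mul(-1, U))) = Add(-1908, Mul(4, U)))
Pow(Add(-468822, Function('Y')(Function('u')(6))), Rational(1, 2)) = Pow(Add(-468822, Add(-1908, Mul(4, 5))), Rational(1, 2)) = Pow(Add(-468822, Add(-1908, 20)), Rational(1, 2)) = Pow(Add(-468822, -1888), Rational(1, 2)) = Pow(-470710, Rational(1, 2)) = Mul(I, Pow(470710, Rational(1, 2)))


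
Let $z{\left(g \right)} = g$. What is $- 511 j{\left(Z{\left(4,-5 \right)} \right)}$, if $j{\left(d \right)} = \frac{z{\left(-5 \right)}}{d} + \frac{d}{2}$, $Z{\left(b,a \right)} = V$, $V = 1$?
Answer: $\frac{4599}{2} \approx 2299.5$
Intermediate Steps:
$Z{\left(b,a \right)} = 1$
$j{\left(d \right)} = \frac{d}{2} - \frac{5}{d}$ ($j{\left(d \right)} = - \frac{5}{d} + \frac{d}{2} = \frac{d}{2} - \frac{5}{d}$)
$- 511 j{\left(Z{\left(4,-5 \right)} \right)} = - 511 \left(\frac{1}{2} \cdot 1 - \frac{5}{1}\right) = - 511 \left(\frac{1}{2} - 5\right) = \left(-511\right) \left(- \frac{9}{2}\right) = \frac{4599}{2}$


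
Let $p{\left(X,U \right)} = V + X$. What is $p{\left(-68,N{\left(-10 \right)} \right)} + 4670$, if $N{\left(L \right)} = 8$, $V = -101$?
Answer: $4501$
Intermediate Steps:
$p{\left(X,U \right)} = -101 + X$
$p{\left(-68,N{\left(-10 \right)} \right)} + 4670 = \left(-101 - 68\right) + 4670 = -169 + 4670 = 4501$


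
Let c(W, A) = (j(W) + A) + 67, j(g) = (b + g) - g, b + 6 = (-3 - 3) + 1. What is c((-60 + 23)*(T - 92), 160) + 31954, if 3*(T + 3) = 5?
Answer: 32170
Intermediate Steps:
T = -4/3 (T = -3 + (⅓)*5 = -3 + 5/3 = -4/3 ≈ -1.3333)
b = -11 (b = -6 + ((-3 - 3) + 1) = -6 + (-6 + 1) = -6 - 5 = -11)
j(g) = -11 (j(g) = (-11 + g) - g = -11)
c(W, A) = 56 + A (c(W, A) = (-11 + A) + 67 = 56 + A)
c((-60 + 23)*(T - 92), 160) + 31954 = (56 + 160) + 31954 = 216 + 31954 = 32170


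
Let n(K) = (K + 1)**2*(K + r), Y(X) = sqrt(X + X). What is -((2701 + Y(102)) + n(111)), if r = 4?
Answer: -1445261 - 2*sqrt(51) ≈ -1.4453e+6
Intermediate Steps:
Y(X) = sqrt(2)*sqrt(X) (Y(X) = sqrt(2*X) = sqrt(2)*sqrt(X))
n(K) = (1 + K)**2*(4 + K) (n(K) = (K + 1)**2*(K + 4) = (1 + K)**2*(4 + K))
-((2701 + Y(102)) + n(111)) = -((2701 + sqrt(2)*sqrt(102)) + (1 + 111)**2*(4 + 111)) = -((2701 + 2*sqrt(51)) + 112**2*115) = -((2701 + 2*sqrt(51)) + 12544*115) = -((2701 + 2*sqrt(51)) + 1442560) = -(1445261 + 2*sqrt(51)) = -1445261 - 2*sqrt(51)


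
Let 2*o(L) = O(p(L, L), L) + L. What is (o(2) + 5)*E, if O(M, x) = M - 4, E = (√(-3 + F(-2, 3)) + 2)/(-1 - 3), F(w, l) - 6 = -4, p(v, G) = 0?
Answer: -2 - I ≈ -2.0 - 1.0*I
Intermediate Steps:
F(w, l) = 2 (F(w, l) = 6 - 4 = 2)
E = -½ - I/4 (E = (√(-3 + 2) + 2)/(-1 - 3) = (√(-1) + 2)/(-4) = (I + 2)*(-¼) = (2 + I)*(-¼) = -½ - I/4 ≈ -0.5 - 0.25*I)
O(M, x) = -4 + M
o(L) = -2 + L/2 (o(L) = ((-4 + 0) + L)/2 = (-4 + L)/2 = -2 + L/2)
(o(2) + 5)*E = ((-2 + (½)*2) + 5)*(-½ - I/4) = ((-2 + 1) + 5)*(-½ - I/4) = (-1 + 5)*(-½ - I/4) = 4*(-½ - I/4) = -2 - I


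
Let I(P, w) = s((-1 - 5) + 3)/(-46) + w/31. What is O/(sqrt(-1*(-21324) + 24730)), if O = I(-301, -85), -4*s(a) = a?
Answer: -15733*sqrt(46054)/262692016 ≈ -0.012853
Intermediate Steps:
s(a) = -a/4
I(P, w) = -3/184 + w/31 (I(P, w) = -((-1 - 5) + 3)/4/(-46) + w/31 = -(-6 + 3)/4*(-1/46) + w*(1/31) = -1/4*(-3)*(-1/46) + w/31 = (3/4)*(-1/46) + w/31 = -3/184 + w/31)
O = -15733/5704 (O = -3/184 + (1/31)*(-85) = -3/184 - 85/31 = -15733/5704 ≈ -2.7582)
O/(sqrt(-1*(-21324) + 24730)) = -15733/(5704*sqrt(-1*(-21324) + 24730)) = -15733/(5704*sqrt(21324 + 24730)) = -15733*sqrt(46054)/46054/5704 = -15733*sqrt(46054)/262692016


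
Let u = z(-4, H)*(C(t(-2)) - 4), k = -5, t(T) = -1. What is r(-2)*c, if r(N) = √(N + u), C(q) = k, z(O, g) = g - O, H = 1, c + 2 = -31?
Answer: -33*I*√47 ≈ -226.24*I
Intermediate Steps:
c = -33 (c = -2 - 31 = -33)
C(q) = -5
u = -45 (u = (1 - 1*(-4))*(-5 - 4) = (1 + 4)*(-9) = 5*(-9) = -45)
r(N) = √(-45 + N) (r(N) = √(N - 45) = √(-45 + N))
r(-2)*c = √(-45 - 2)*(-33) = √(-47)*(-33) = (I*√47)*(-33) = -33*I*√47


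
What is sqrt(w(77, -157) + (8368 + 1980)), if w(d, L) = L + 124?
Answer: sqrt(10315) ≈ 101.56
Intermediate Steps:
w(d, L) = 124 + L
sqrt(w(77, -157) + (8368 + 1980)) = sqrt((124 - 157) + (8368 + 1980)) = sqrt(-33 + 10348) = sqrt(10315)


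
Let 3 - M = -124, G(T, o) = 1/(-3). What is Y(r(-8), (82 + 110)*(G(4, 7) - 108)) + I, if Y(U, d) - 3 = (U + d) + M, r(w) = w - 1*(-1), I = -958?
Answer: -21635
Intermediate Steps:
G(T, o) = -⅓
M = 127 (M = 3 - 1*(-124) = 3 + 124 = 127)
r(w) = 1 + w (r(w) = w + 1 = 1 + w)
Y(U, d) = 130 + U + d (Y(U, d) = 3 + ((U + d) + 127) = 3 + (127 + U + d) = 130 + U + d)
Y(r(-8), (82 + 110)*(G(4, 7) - 108)) + I = (130 + (1 - 8) + (82 + 110)*(-⅓ - 108)) - 958 = (130 - 7 + 192*(-325/3)) - 958 = (130 - 7 - 20800) - 958 = -20677 - 958 = -21635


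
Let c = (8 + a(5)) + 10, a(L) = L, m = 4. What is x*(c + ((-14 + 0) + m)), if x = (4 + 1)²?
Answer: 325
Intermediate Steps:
c = 23 (c = (8 + 5) + 10 = 13 + 10 = 23)
x = 25 (x = 5² = 25)
x*(c + ((-14 + 0) + m)) = 25*(23 + ((-14 + 0) + 4)) = 25*(23 + (-14 + 4)) = 25*(23 - 10) = 25*13 = 325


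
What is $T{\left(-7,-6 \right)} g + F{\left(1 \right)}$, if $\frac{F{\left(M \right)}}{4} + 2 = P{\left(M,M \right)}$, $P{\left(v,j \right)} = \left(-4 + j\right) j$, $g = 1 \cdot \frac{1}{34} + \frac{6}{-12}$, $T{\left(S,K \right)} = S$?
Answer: $- \frac{284}{17} \approx -16.706$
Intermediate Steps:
$g = - \frac{8}{17}$ ($g = 1 \cdot \frac{1}{34} + 6 \left(- \frac{1}{12}\right) = \frac{1}{34} - \frac{1}{2} = - \frac{8}{17} \approx -0.47059$)
$P{\left(v,j \right)} = j \left(-4 + j\right)$
$F{\left(M \right)} = -8 + 4 M \left(-4 + M\right)$
$T{\left(-7,-6 \right)} g + F{\left(1 \right)} = \left(-7\right) \left(- \frac{8}{17}\right) + \left(-8 + 4 \cdot 1 \left(-4 + 1\right)\right) = \frac{56}{17} + \left(-8 + 4 \cdot 1 \left(-3\right)\right) = \frac{56}{17} - 20 = - \frac{284}{17}$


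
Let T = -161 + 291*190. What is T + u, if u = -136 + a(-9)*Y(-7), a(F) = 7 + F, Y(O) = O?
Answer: 55007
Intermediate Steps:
u = -122 (u = -136 + (7 - 9)*(-7) = -136 - 2*(-7) = -136 + 14 = -122)
T = 55129 (T = -161 + 55290 = 55129)
T + u = 55129 - 122 = 55007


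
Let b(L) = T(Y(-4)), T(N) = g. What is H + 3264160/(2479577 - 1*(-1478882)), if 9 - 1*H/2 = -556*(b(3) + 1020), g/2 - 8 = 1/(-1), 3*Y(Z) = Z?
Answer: 4551542342294/3958459 ≈ 1.1498e+6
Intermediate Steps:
Y(Z) = Z/3
g = 14 (g = 16 + 2/(-1) = 16 + 2*(-1) = 16 - 2 = 14)
T(N) = 14
b(L) = 14
H = 1149826 (H = 18 - (-1112)*(14 + 1020) = 18 - (-1112)*1034 = 18 - 2*(-574904) = 18 + 1149808 = 1149826)
H + 3264160/(2479577 - 1*(-1478882)) = 1149826 + 3264160/(2479577 - 1*(-1478882)) = 1149826 + 3264160/(2479577 + 1478882) = 1149826 + 3264160/3958459 = 4551542342294/3958459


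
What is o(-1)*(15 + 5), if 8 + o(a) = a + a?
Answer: -200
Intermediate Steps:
o(a) = -8 + 2*a (o(a) = -8 + (a + a) = -8 + 2*a)
o(-1)*(15 + 5) = (-8 + 2*(-1))*(15 + 5) = (-8 - 2)*20 = -10*20 = -200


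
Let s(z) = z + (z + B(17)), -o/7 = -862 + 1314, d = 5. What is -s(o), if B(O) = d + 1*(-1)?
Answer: 6324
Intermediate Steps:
o = -3164 (o = -7*(-862 + 1314) = -7*452 = -3164)
B(O) = 4 (B(O) = 5 + 1*(-1) = 5 - 1 = 4)
s(z) = 4 + 2*z (s(z) = z + (z + 4) = z + (4 + z) = 4 + 2*z)
-s(o) = -(4 + 2*(-3164)) = -(4 - 6328) = -1*(-6324) = 6324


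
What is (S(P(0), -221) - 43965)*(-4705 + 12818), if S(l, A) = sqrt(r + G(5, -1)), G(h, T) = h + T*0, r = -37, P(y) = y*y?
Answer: -356688045 + 32452*I*sqrt(2) ≈ -3.5669e+8 + 45894.0*I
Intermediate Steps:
P(y) = y**2
G(h, T) = h (G(h, T) = h + 0 = h)
S(l, A) = 4*I*sqrt(2) (S(l, A) = sqrt(-37 + 5) = sqrt(-32) = 4*I*sqrt(2))
(S(P(0), -221) - 43965)*(-4705 + 12818) = (4*I*sqrt(2) - 43965)*(-4705 + 12818) = (-43965 + 4*I*sqrt(2))*8113 = -356688045 + 32452*I*sqrt(2)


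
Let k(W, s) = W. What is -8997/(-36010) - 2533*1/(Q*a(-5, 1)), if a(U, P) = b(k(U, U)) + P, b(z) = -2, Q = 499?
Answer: 95702833/17968990 ≈ 5.3260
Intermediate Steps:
a(U, P) = -2 + P
-8997/(-36010) - 2533*1/(Q*a(-5, 1)) = -8997/(-36010) - 2533*1/(499*(-2 + 1)) = -8997*(-1/36010) - 2533/((-1*499)) = 8997/36010 - 2533/(-499) = 8997/36010 - 2533*(-1/499) = 8997/36010 + 2533/499 = 95702833/17968990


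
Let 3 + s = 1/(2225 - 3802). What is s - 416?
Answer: -660764/1577 ≈ -419.00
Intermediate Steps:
s = -4732/1577 (s = -3 + 1/(2225 - 3802) = -3 + 1/(-1577) = -3 - 1/1577 = -4732/1577 ≈ -3.0006)
s - 416 = -4732/1577 - 416 = -660764/1577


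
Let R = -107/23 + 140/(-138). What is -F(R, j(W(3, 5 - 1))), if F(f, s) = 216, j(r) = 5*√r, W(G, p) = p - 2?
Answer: -216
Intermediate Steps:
W(G, p) = -2 + p
R = -17/3 (R = -107*1/23 + 140*(-1/138) = -107/23 - 70/69 = -17/3 ≈ -5.6667)
-F(R, j(W(3, 5 - 1))) = -1*216 = -216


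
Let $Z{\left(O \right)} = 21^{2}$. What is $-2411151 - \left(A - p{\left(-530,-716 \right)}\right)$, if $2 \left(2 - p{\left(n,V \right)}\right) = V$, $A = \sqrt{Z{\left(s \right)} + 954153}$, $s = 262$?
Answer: $-2410791 - 3 \sqrt{106066} \approx -2.4118 \cdot 10^{6}$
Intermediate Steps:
$Z{\left(O \right)} = 441$
$A = 3 \sqrt{106066}$ ($A = \sqrt{441 + 954153} = \sqrt{954594} = 3 \sqrt{106066} \approx 977.03$)
$p{\left(n,V \right)} = 2 - \frac{V}{2}$
$-2411151 - \left(A - p{\left(-530,-716 \right)}\right) = -2411151 - \left(3 \sqrt{106066} - \left(2 - -358\right)\right) = -2411151 - \left(3 \sqrt{106066} - \left(2 + 358\right)\right) = -2411151 - \left(3 \sqrt{106066} - 360\right) = -2411151 - \left(-360 + 3 \sqrt{106066}\right) = -2411151 + \left(360 - 3 \sqrt{106066}\right) = -2410791 - 3 \sqrt{106066}$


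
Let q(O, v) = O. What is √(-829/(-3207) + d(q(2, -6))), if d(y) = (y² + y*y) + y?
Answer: √105507093/3207 ≈ 3.2029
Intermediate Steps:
d(y) = y + 2*y² (d(y) = (y² + y²) + y = 2*y² + y = y + 2*y²)
√(-829/(-3207) + d(q(2, -6))) = √(-829/(-3207) + 2*(1 + 2*2)) = √(-829*(-1/3207) + 2*(1 + 4)) = √(829/3207 + 2*5) = √(829/3207 + 10) = √(32899/3207) = √105507093/3207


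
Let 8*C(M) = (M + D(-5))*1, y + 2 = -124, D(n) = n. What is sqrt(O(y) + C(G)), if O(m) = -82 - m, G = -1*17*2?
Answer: sqrt(626)/4 ≈ 6.2550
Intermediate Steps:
G = -34 (G = -17*2 = -34)
y = -126 (y = -2 - 124 = -126)
C(M) = -5/8 + M/8 (C(M) = ((M - 5)*1)/8 = ((-5 + M)*1)/8 = (-5 + M)/8 = -5/8 + M/8)
sqrt(O(y) + C(G)) = sqrt((-82 - 1*(-126)) + (-5/8 + (1/8)*(-34))) = sqrt((-82 + 126) + (-5/8 - 17/4)) = sqrt(44 - 39/8) = sqrt(313/8) = sqrt(626)/4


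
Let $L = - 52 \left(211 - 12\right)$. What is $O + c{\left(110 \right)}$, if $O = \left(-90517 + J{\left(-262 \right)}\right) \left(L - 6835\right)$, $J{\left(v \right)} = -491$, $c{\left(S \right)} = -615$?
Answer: $1563789849$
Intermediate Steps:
$L = -10348$ ($L = \left(-52\right) 199 = -10348$)
$O = 1563790464$ ($O = \left(-90517 - 491\right) \left(-10348 - 6835\right) = \left(-91008\right) \left(-17183\right) = 1563790464$)
$O + c{\left(110 \right)} = 1563790464 - 615 = 1563789849$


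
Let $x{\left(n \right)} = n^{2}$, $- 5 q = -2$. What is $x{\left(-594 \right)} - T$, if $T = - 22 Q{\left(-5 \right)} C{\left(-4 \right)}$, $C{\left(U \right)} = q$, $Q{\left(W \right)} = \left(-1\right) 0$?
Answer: $352836$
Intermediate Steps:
$q = \frac{2}{5}$ ($q = \left(- \frac{1}{5}\right) \left(-2\right) = \frac{2}{5} \approx 0.4$)
$Q{\left(W \right)} = 0$
$C{\left(U \right)} = \frac{2}{5}$
$T = 0$ ($T = \left(-22\right) 0 \cdot \frac{2}{5} = 0 \cdot \frac{2}{5} = 0$)
$x{\left(-594 \right)} - T = \left(-594\right)^{2} - 0 = 352836 + 0 = 352836$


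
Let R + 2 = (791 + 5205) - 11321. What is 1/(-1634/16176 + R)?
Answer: -8088/43085593 ≈ -0.00018772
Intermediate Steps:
R = -5327 (R = -2 + ((791 + 5205) - 11321) = -2 + (5996 - 11321) = -2 - 5325 = -5327)
1/(-1634/16176 + R) = 1/(-1634/16176 - 5327) = 1/(-1634*1/16176 - 5327) = 1/(-817/8088 - 5327) = 1/(-43085593/8088) = -8088/43085593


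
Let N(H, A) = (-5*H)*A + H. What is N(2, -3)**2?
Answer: 1024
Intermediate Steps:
N(H, A) = H - 5*A*H (N(H, A) = -5*A*H + H = H - 5*A*H)
N(2, -3)**2 = (2*(1 - 5*(-3)))**2 = (2*(1 + 15))**2 = (2*16)**2 = 32**2 = 1024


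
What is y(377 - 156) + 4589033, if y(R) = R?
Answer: 4589254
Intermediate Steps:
y(377 - 156) + 4589033 = (377 - 156) + 4589033 = 221 + 4589033 = 4589254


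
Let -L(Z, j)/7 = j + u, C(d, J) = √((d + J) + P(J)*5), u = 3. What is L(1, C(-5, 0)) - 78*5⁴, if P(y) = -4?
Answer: -48771 - 35*I ≈ -48771.0 - 35.0*I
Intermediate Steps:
C(d, J) = √(-20 + J + d) (C(d, J) = √((d + J) - 4*5) = √((J + d) - 20) = √(-20 + J + d))
L(Z, j) = -21 - 7*j (L(Z, j) = -7*(j + 3) = -7*(3 + j) = -21 - 7*j)
L(1, C(-5, 0)) - 78*5⁴ = (-21 - 7*√(-20 + 0 - 5)) - 78*5⁴ = (-21 - 35*I) - 78*625 = (-21 - 35*I) - 48750 = -48771 - 35*I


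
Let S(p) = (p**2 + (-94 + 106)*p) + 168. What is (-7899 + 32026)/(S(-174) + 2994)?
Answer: 24127/31350 ≈ 0.76960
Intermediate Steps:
S(p) = 168 + p**2 + 12*p (S(p) = (p**2 + 12*p) + 168 = 168 + p**2 + 12*p)
(-7899 + 32026)/(S(-174) + 2994) = (-7899 + 32026)/((168 + (-174)**2 + 12*(-174)) + 2994) = 24127/((168 + 30276 - 2088) + 2994) = 24127/(28356 + 2994) = 24127/31350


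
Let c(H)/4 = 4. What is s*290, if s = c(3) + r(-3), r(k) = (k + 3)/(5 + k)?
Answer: 4640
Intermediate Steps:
c(H) = 16 (c(H) = 4*4 = 16)
r(k) = (3 + k)/(5 + k)
s = 16 (s = 16 + (3 - 3)/(5 - 3) = 16 + 0/2 = 16 + (1/2)*0 = 16 + 0 = 16)
s*290 = 16*290 = 4640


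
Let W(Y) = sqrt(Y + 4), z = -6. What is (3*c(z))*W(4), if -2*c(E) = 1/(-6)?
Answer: sqrt(2)/2 ≈ 0.70711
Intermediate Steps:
W(Y) = sqrt(4 + Y)
c(E) = 1/12 (c(E) = -1/2/(-6) = -1/2*(-1/6) = 1/12)
(3*c(z))*W(4) = (3*(1/12))*sqrt(4 + 4) = sqrt(8)/4 = (2*sqrt(2))/4 = sqrt(2)/2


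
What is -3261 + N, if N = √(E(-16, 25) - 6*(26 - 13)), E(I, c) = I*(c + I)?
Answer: -3261 + I*√222 ≈ -3261.0 + 14.9*I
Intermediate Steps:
E(I, c) = I*(I + c)
N = I*√222 (N = √(-16*(-16 + 25) - 6*(26 - 13)) = √(-16*9 - 6*13) = √(-144 - 78) = √(-222) = I*√222 ≈ 14.9*I)
-3261 + N = -3261 + I*√222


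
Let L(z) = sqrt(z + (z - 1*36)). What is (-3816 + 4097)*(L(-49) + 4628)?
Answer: 1300468 + 281*I*sqrt(134) ≈ 1.3005e+6 + 3252.8*I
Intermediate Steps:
L(z) = sqrt(-36 + 2*z) (L(z) = sqrt(z + (z - 36)) = sqrt(z + (-36 + z)) = sqrt(-36 + 2*z))
(-3816 + 4097)*(L(-49) + 4628) = (-3816 + 4097)*(sqrt(-36 + 2*(-49)) + 4628) = 281*(sqrt(-36 - 98) + 4628) = 281*(sqrt(-134) + 4628) = 281*(I*sqrt(134) + 4628) = 281*(4628 + I*sqrt(134)) = 1300468 + 281*I*sqrt(134)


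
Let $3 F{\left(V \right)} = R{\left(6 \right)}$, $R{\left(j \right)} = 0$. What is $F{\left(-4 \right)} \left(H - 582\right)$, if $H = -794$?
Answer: $0$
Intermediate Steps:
$F{\left(V \right)} = 0$ ($F{\left(V \right)} = \frac{1}{3} \cdot 0 = 0$)
$F{\left(-4 \right)} \left(H - 582\right) = 0 \left(-794 - 582\right) = 0 \left(-1376\right) = 0$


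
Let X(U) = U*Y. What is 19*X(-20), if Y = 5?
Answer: -1900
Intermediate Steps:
X(U) = 5*U (X(U) = U*5 = 5*U)
19*X(-20) = 19*(5*(-20)) = 19*(-100) = -1900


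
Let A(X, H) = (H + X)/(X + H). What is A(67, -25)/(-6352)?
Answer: -1/6352 ≈ -0.00015743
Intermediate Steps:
A(X, H) = 1 (A(X, H) = (H + X)/(H + X) = 1)
A(67, -25)/(-6352) = 1/(-6352) = 1*(-1/6352) = -1/6352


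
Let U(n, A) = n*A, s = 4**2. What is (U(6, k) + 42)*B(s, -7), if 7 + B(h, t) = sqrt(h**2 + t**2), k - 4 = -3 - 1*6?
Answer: -84 + 12*sqrt(305) ≈ 125.57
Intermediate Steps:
s = 16
k = -5 (k = 4 + (-3 - 1*6) = 4 + (-3 - 6) = 4 - 9 = -5)
U(n, A) = A*n
B(h, t) = -7 + sqrt(h**2 + t**2)
(U(6, k) + 42)*B(s, -7) = (-5*6 + 42)*(-7 + sqrt(16**2 + (-7)**2)) = (-30 + 42)*(-7 + sqrt(256 + 49)) = 12*(-7 + sqrt(305)) = -84 + 12*sqrt(305)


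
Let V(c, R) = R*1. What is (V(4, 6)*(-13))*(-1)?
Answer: 78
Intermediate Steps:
V(c, R) = R
(V(4, 6)*(-13))*(-1) = (6*(-13))*(-1) = -78*(-1) = 78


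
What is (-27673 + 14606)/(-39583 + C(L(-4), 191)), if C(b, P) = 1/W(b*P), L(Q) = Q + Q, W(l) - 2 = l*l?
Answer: 30508648662/92417834237 ≈ 0.33012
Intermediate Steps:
W(l) = 2 + l**2 (W(l) = 2 + l*l = 2 + l**2)
L(Q) = 2*Q
C(b, P) = 1/(2 + P**2*b**2) (C(b, P) = 1/(2 + (b*P)**2) = 1/(2 + (P*b)**2) = 1/(2 + P**2*b**2))
(-27673 + 14606)/(-39583 + C(L(-4), 191)) = (-27673 + 14606)/(-39583 + 1/(2 + 191**2*(2*(-4))**2)) = -13067/(-39583 + 1/(2 + 36481*(-8)**2)) = -13067/(-39583 + 1/(2 + 36481*64)) = -13067/(-39583 + 1/(2 + 2334784)) = -13067/(-39583 + 1/2334786) = -13067/(-92417834237/2334786) = -13067*(-2334786/92417834237) = 30508648662/92417834237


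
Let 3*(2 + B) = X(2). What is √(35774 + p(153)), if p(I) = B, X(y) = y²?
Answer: 2*√80490/3 ≈ 189.14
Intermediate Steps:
B = -⅔ (B = -2 + (⅓)*2² = -2 + (⅓)*4 = -2 + 4/3 = -⅔ ≈ -0.66667)
p(I) = -⅔
√(35774 + p(153)) = √(35774 - ⅔) = √(107320/3) = 2*√80490/3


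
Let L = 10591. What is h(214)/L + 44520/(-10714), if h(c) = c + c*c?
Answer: 10719910/56735987 ≈ 0.18894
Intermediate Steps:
h(c) = c + c²
h(214)/L + 44520/(-10714) = (214*(1 + 214))/10591 + 44520/(-10714) = (214*215)*(1/10591) + 44520*(-1/10714) = 46010*(1/10591) - 22260/5357 = 46010/10591 - 22260/5357 = 10719910/56735987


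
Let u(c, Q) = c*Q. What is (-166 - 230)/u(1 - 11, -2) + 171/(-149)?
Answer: -15606/745 ≈ -20.948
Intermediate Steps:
u(c, Q) = Q*c
(-166 - 230)/u(1 - 11, -2) + 171/(-149) = (-166 - 230)/((-2*(1 - 11))) + 171/(-149) = -396/((-2*(-10))) + 171*(-1/149) = -396/20 - 171/149 = -396*1/20 - 171/149 = -99/5 - 171/149 = -15606/745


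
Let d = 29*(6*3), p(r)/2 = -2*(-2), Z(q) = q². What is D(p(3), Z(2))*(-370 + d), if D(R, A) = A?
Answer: 608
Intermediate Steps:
p(r) = 8 (p(r) = 2*(-2*(-2)) = 2*4 = 8)
d = 522 (d = 29*18 = 522)
D(p(3), Z(2))*(-370 + d) = 2²*(-370 + 522) = 4*152 = 608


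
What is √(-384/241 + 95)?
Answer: √5425151/241 ≈ 9.6647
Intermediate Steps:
√(-384/241 + 95) = √(22511/241) = √5425151/241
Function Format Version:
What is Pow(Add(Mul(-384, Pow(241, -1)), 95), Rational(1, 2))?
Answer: Mul(Rational(1, 241), Pow(5425151, Rational(1, 2))) ≈ 9.6647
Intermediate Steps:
Pow(Add(Mul(-384, Pow(241, -1)), 95), Rational(1, 2)) = Pow(Add(Mul(-384, Rational(1, 241)), 95), Rational(1, 2)) = Pow(Add(Rational(-384, 241), 95), Rational(1, 2)) = Pow(Rational(22511, 241), Rational(1, 2)) = Mul(Rational(1, 241), Pow(5425151, Rational(1, 2)))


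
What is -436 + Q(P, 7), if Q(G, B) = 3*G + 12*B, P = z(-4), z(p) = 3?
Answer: -343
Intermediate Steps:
P = 3
-436 + Q(P, 7) = -436 + (3*3 + 12*7) = -436 + (9 + 84) = -436 + 93 = -343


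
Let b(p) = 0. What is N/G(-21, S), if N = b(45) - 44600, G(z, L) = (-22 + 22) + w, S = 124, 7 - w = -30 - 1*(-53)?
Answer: 5575/2 ≈ 2787.5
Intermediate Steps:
w = -16 (w = 7 - (-30 - 1*(-53)) = 7 - (-30 + 53) = 7 - 1*23 = 7 - 23 = -16)
G(z, L) = -16 (G(z, L) = (-22 + 22) - 16 = 0 - 16 = -16)
N = -44600 (N = 0 - 44600 = -44600)
N/G(-21, S) = -44600/(-16) = -44600*(-1/16) = 5575/2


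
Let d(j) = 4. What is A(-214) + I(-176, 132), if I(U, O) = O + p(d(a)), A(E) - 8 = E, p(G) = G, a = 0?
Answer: -70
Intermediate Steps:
A(E) = 8 + E
I(U, O) = 4 + O (I(U, O) = O + 4 = 4 + O)
A(-214) + I(-176, 132) = (8 - 214) + (4 + 132) = -206 + 136 = -70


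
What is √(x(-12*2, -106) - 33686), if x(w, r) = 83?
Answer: I*√33603 ≈ 183.31*I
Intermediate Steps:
√(x(-12*2, -106) - 33686) = √(83 - 33686) = √(-33603) = I*√33603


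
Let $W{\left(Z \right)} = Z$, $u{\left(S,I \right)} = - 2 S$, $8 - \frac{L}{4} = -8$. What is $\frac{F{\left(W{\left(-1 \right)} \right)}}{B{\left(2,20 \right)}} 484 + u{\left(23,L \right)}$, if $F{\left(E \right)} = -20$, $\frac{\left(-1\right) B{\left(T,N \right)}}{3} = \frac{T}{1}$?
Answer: $\frac{4702}{3} \approx 1567.3$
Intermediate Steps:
$L = 64$ ($L = 32 - -32 = 32 + 32 = 64$)
$B{\left(T,N \right)} = - 3 T$ ($B{\left(T,N \right)} = - 3 \frac{T}{1} = - 3 T 1 = - 3 T$)
$\frac{F{\left(W{\left(-1 \right)} \right)}}{B{\left(2,20 \right)}} 484 + u{\left(23,L \right)} = - \frac{20}{\left(-3\right) 2} \cdot 484 - 46 = - \frac{20}{-6} \cdot 484 - 46 = \left(-20\right) \left(- \frac{1}{6}\right) 484 - 46 = \frac{10}{3} \cdot 484 - 46 = \frac{4840}{3} - 46 = \frac{4702}{3}$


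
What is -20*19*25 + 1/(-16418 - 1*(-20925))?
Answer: -42816499/4507 ≈ -9500.0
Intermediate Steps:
-20*19*25 + 1/(-16418 - 1*(-20925)) = -380*25 + 1/(-16418 + 20925) = -9500 + 1/4507 = -42816499/4507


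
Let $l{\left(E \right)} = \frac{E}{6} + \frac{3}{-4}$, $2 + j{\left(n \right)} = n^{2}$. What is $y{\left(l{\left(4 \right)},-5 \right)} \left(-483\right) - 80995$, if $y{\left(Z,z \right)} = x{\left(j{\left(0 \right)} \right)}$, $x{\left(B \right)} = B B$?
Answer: $-82927$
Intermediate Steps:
$j{\left(n \right)} = -2 + n^{2}$
$x{\left(B \right)} = B^{2}$
$l{\left(E \right)} = - \frac{3}{4} + \frac{E}{6}$ ($l{\left(E \right)} = E \frac{1}{6} + 3 \left(- \frac{1}{4}\right) = \frac{E}{6} - \frac{3}{4} = - \frac{3}{4} + \frac{E}{6}$)
$y{\left(Z,z \right)} = 4$ ($y{\left(Z,z \right)} = \left(-2 + 0^{2}\right)^{2} = \left(-2 + 0\right)^{2} = \left(-2\right)^{2} = 4$)
$y{\left(l{\left(4 \right)},-5 \right)} \left(-483\right) - 80995 = 4 \left(-483\right) - 80995 = -1932 - 80995 = -82927$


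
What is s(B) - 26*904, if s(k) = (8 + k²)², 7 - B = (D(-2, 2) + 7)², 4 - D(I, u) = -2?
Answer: 689144000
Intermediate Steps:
D(I, u) = 6 (D(I, u) = 4 - 1*(-2) = 4 + 2 = 6)
B = -162 (B = 7 - (6 + 7)² = 7 - 1*13² = 7 - 1*169 = 7 - 169 = -162)
s(B) - 26*904 = (8 + (-162)²)² - 26*904 = (8 + 26244)² - 1*23504 = 26252² - 23504 = 689167504 - 23504 = 689144000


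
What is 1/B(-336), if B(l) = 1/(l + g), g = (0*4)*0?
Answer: -336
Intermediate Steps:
g = 0 (g = 0*0 = 0)
B(l) = 1/l (B(l) = 1/(l + 0) = 1/l)
1/B(-336) = 1/(1/(-336)) = 1/(-1/336) = -336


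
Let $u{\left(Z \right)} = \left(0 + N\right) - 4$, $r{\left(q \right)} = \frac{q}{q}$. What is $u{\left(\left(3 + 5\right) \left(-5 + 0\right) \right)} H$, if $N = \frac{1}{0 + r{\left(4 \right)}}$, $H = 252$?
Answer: $-756$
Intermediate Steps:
$r{\left(q \right)} = 1$
$N = 1$ ($N = \frac{1}{0 + 1} = 1^{-1} = 1$)
$u{\left(Z \right)} = -3$ ($u{\left(Z \right)} = \left(0 + 1\right) - 4 = 1 - 4 = -3$)
$u{\left(\left(3 + 5\right) \left(-5 + 0\right) \right)} H = \left(-3\right) 252 = -756$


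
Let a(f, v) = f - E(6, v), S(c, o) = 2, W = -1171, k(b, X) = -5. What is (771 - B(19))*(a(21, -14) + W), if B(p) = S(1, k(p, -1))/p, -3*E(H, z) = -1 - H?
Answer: -50634679/57 ≈ -8.8833e+5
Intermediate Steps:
E(H, z) = ⅓ + H/3 (E(H, z) = -(-1 - H)/3 = ⅓ + H/3)
B(p) = 2/p
a(f, v) = -7/3 + f (a(f, v) = f - (⅓ + (⅓)*6) = f - (⅓ + 2) = f - 1*7/3 = f - 7/3 = -7/3 + f)
(771 - B(19))*(a(21, -14) + W) = (771 - 2/19)*((-7/3 + 21) - 1171) = (771 - 2/19)*(56/3 - 1171) = (771 - 1*2/19)*(-3457/3) = (771 - 2/19)*(-3457/3) = (14647/19)*(-3457/3) = -50634679/57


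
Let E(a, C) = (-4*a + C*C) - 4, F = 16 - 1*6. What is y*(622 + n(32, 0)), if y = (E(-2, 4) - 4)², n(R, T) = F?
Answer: 161792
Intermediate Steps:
F = 10 (F = 16 - 6 = 10)
n(R, T) = 10
E(a, C) = -4 + C² - 4*a (E(a, C) = (-4*a + C²) - 4 = (C² - 4*a) - 4 = -4 + C² - 4*a)
y = 256 (y = ((-4 + 4² - 4*(-2)) - 4)² = ((-4 + 16 + 8) - 4)² = (20 - 4)² = 16² = 256)
y*(622 + n(32, 0)) = 256*(622 + 10) = 256*632 = 161792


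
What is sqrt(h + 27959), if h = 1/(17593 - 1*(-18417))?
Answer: sqrt(36254997311910)/36010 ≈ 167.21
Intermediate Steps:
h = 1/36010 (h = 1/(17593 + 18417) = 1/36010 ≈ 2.7770e-5)
sqrt(h + 27959) = sqrt(1/36010 + 27959) = sqrt(1006803591/36010) = sqrt(36254997311910)/36010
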